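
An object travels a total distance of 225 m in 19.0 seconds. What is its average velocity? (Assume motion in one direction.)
v_avg = Δd / Δt = 225 / 19.0 = 11.84 m/s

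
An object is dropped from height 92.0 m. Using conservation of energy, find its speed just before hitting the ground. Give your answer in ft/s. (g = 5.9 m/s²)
mgh = ½mv² → v = √(2gh) = √(2×5.9×92) = 32.95 m/s = 108.1 ft/s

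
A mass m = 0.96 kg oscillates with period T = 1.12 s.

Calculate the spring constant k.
T = 2π√(m/k) → k = m(2π/T)² = 0.96×(2π/1.12)² = 30.21 N/m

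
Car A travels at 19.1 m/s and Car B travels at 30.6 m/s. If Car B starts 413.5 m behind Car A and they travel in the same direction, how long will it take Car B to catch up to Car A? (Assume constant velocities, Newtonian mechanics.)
Relative speed: v_rel = 30.6 - 19.1 = 11.5 m/s
Time to catch: t = d₀/v_rel = 413.5/11.5 = 35.96 s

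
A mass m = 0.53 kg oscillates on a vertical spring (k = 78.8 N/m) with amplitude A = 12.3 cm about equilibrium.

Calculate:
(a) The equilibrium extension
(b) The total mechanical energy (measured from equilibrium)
x_eq = mg/k = 0.53×9.81/78.8 = 0.06598 m = 6.598 cm
E = ½kA² = ½×78.8×(0.123)² = 0.5961 J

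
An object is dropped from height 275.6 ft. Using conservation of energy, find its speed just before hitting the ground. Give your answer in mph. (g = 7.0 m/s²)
mgh = ½mv² → v = √(2gh) = √(2×7.0×84) = 34.29 m/s = 76.71 mph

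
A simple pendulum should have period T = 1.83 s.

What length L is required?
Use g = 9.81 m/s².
T = 2π√(L/g) → L = g(T/2π)² = 9.81×(1.83/2π)² = 0.8322 m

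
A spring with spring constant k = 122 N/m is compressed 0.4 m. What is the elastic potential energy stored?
PE = ½kx² = ½×122×0.4² = 9.76 J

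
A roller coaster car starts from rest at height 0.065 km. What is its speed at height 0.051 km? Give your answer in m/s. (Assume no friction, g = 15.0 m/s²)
mgh₁ = ½mv₂² + mgh₂ → v₂ = √(2g(h₁−h₂)) = √(2×15.0×(65−51)) = 20.49 m/s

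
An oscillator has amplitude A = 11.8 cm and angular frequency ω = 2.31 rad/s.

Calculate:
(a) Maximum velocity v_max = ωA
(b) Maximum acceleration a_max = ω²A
v_max = ωA = 2.31×0.118 = 0.2726 m/s
a_max = ω²A = 2.31²×0.118 = 0.6297 m/s²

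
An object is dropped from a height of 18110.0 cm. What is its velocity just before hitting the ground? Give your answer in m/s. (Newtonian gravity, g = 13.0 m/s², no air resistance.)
v = √(2gh) (with unit conversion) = 68.62 m/s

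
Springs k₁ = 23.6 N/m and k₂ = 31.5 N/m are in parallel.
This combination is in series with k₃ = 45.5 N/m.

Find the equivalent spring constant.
k₁₂ = k₁ + k₂ = 55.1 N/m (parallel)
1/k_eq = 1/k₁₂ + 1/k₃ → k_eq = 24.92 N/m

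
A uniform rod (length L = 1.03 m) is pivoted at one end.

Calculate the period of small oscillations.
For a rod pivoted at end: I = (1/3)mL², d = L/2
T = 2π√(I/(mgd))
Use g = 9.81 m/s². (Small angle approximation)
I/m = (1/3)L² = 0.3536 m²; d = L/2 = 0.515 m
T = 2π√(I/(mgd)) = 2π√(0.3536/(9.81×0.515)) = 1.662 s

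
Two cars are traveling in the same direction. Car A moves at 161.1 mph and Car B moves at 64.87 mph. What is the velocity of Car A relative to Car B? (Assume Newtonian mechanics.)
v_rel = v_A - v_B = 161.1 - 64.87 = 96.23 mph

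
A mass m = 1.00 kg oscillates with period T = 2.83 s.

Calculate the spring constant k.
T = 2π√(m/k) → k = m(2π/T)² = 1.0×(2π/2.83)² = 4.929 N/m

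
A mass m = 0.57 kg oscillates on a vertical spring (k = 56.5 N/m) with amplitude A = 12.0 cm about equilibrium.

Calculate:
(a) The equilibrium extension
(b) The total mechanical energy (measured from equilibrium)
x_eq = mg/k = 0.57×9.81/56.5 = 0.09897 m = 9.897 cm
E = ½kA² = ½×56.5×(0.12)² = 0.4068 J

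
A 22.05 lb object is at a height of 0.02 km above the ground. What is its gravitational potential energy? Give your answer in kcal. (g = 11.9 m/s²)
PE = mgh = 10 kg × 11.9 m/s² × 20 m = 2380 J = 0.5689 kcal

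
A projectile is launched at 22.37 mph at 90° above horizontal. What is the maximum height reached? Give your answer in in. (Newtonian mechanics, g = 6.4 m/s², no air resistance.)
H = v₀²sin²(θ)/(2g) (with unit conversion) = 307.6 in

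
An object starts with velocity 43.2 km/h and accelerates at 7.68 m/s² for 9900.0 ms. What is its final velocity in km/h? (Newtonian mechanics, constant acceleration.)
v = v₀ + at (with unit conversion) = 316.9 km/h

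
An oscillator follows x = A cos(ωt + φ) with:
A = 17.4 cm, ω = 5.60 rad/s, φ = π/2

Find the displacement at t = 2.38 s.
x = A cos(ωt + φ) = 17.4×cos(5.6×2.38 + π/2) = -12.01 cm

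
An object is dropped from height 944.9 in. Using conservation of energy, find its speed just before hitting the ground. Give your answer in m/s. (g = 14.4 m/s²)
mgh = ½mv² → v = √(2gh) = √(2×14.4×24) = 26.29 m/s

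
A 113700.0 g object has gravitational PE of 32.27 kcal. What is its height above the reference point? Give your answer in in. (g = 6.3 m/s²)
PE = mgh → h = PE/(mg) = 1.35e+05 J / (113.7 kg × 6.3 m/s²) = 188.5 m = 7421.0 in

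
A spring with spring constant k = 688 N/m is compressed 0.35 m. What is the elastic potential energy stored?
PE = ½kx² = ½×688×0.35² = 42.14 J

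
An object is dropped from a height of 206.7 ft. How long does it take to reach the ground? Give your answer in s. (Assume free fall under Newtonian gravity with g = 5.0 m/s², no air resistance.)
t = √(2h/g) (with unit conversion) = 5.02 s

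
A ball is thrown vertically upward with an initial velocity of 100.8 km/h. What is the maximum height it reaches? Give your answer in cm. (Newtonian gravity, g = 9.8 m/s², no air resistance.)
h_max = v₀²/(2g) (with unit conversion) = 4000.0 cm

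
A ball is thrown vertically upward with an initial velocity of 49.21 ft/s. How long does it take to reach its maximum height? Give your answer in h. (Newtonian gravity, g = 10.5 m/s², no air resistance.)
t_up = v₀/g (with unit conversion) = 0.0003968 h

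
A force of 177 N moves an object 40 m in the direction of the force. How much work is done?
W = Fd = 177×40 = 7080.0 J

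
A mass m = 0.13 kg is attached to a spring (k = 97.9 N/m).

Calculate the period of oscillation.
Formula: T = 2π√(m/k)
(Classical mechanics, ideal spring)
T = 2π√(m/k) = 2π√(0.13/97.9) = 0.229 s; f = 1/T = 4.368 Hz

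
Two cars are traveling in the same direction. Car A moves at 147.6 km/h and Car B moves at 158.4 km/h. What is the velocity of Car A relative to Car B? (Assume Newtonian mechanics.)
v_rel = v_A - v_B = 147.6 - 158.4 = -10.8 km/h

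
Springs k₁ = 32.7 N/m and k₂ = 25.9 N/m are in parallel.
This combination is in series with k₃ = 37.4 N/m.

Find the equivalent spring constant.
k₁₂ = k₁ + k₂ = 58.6 N/m (parallel)
1/k_eq = 1/k₁₂ + 1/k₃ → k_eq = 22.83 N/m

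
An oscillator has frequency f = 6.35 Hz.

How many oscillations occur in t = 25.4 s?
n = f×t = 6.35×25.4 = 161.3 oscillations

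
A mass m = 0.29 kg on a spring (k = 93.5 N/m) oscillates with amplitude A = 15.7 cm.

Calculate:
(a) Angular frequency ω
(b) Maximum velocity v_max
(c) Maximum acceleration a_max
ω = √(k/m) = √(93.5/0.29) = 17.96 rad/s
v_max = ωA = 17.96×0.157 = 2.819 m/s
a_max = ω²A = 17.96²×0.157 = 50.62 m/s²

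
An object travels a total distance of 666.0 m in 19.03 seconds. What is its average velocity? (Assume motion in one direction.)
v_avg = Δd / Δt = 666.0 / 19.03 = 35.0 m/s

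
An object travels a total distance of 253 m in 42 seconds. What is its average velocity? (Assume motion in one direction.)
v_avg = Δd / Δt = 253 / 42 = 6.02 m/s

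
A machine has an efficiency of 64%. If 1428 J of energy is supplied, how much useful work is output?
W_out = η × W_in = 0.64 × 1428 = 913.92 J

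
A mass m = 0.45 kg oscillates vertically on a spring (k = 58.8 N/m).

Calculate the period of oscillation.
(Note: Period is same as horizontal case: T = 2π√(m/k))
T = 2π√(m/k) = 2π√(0.45/58.8) = 0.5497 s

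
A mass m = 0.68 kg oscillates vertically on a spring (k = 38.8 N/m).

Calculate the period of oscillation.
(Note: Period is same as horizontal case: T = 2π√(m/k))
T = 2π√(m/k) = 2π√(0.68/38.8) = 0.8318 s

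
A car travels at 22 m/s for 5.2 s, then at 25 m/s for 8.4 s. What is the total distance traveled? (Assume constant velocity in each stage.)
d₁ = v₁t₁ = 22 × 5.2 = 114.4 m
d₂ = v₂t₂ = 25 × 8.4 = 210 m
d_total = 114.4 + 210 = 324.4 m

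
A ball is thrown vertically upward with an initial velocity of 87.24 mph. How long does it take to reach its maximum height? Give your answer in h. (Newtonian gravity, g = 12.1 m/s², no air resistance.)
t_up = v₀/g (with unit conversion) = 0.0008953 h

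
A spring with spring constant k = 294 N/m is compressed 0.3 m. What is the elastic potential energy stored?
PE = ½kx² = ½×294×0.3² = 13.23 J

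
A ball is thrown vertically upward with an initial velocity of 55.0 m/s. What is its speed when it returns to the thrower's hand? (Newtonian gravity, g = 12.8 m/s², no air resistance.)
By conservation of energy, the ball returns at the same speed = 55.0 m/s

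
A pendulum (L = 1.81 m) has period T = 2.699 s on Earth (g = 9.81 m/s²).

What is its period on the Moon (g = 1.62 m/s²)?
T = 2π√(L/g), so T_moon/T_earth = √(g_earth/g_moon)
T_moon = 2π√(1.81/1.62) = 6.641 s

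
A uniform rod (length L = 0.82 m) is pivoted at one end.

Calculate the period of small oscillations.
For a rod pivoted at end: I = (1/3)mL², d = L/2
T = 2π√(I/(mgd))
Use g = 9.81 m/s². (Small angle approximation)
I/m = (1/3)L² = 0.2241 m²; d = L/2 = 0.41 m
T = 2π√(I/(mgd)) = 2π√(0.2241/(9.81×0.41)) = 1.483 s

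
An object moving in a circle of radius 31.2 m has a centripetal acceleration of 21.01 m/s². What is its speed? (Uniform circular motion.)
v = √(a_c × r) = √(21.01 × 31.2) = 25.6 m/s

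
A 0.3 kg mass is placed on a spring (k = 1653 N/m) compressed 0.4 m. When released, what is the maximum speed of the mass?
½kx² = ½mv² → v = x√(k/m) = 0.4×√(1653/0.3) = 29.69 m/s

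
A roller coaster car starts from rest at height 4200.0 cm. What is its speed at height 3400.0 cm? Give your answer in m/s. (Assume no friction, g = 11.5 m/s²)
mgh₁ = ½mv₂² + mgh₂ → v₂ = √(2g(h₁−h₂)) = √(2×11.5×(42−34)) = 13.56 m/s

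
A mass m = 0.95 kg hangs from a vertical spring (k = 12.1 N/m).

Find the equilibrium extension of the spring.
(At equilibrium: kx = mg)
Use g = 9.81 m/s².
x_eq = mg/k = 0.95×9.81/12.1 = 0.7702 m = 77.02 cm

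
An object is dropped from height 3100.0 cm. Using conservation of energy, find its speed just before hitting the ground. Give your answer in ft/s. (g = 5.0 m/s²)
mgh = ½mv² → v = √(2gh) = √(2×5.0×31) = 17.61 m/s = 57.77 ft/s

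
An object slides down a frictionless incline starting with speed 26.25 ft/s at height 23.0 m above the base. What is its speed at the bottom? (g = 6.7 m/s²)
½mv₀² + mgh = ½mv² → v = √(v₀² + 2gh) = √(8.001² + 2×6.7×23) = 19.29 m/s = 63.3 ft/s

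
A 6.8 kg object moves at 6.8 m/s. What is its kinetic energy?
KE = ½mv² = ½×6.8×6.8² = 157.216 J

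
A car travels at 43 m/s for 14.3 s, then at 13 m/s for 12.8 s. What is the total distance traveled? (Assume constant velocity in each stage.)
d₁ = v₁t₁ = 43 × 14.3 = 614.9 m
d₂ = v₂t₂ = 13 × 12.8 = 166.4 m
d_total = 614.9 + 166.4 = 781.3 m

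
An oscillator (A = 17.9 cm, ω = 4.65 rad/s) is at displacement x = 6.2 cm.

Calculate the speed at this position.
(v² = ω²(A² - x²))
v = ω√(A² − x²) = 4.65×√(0.179² − 0.062²) = 0.7808 m/s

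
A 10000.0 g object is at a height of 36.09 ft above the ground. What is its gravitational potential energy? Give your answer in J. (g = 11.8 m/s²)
PE = mgh = 10 kg × 11.8 m/s² × 11 m = 1298 J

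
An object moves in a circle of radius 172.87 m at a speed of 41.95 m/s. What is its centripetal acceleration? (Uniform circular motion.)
a_c = v²/r = 41.95²/172.87 = 1759.8/172.87 = 10.18 m/s²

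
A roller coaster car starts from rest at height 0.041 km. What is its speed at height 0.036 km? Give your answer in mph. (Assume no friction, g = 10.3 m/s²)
mgh₁ = ½mv₂² + mgh₂ → v₂ = √(2g(h₁−h₂)) = √(2×10.3×(41−36)) = 10.15 m/s = 22.7 mph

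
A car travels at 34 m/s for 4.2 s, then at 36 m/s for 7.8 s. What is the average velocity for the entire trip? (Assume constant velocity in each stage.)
d₁ = v₁t₁ = 34 × 4.2 = 142.8 m
d₂ = v₂t₂ = 36 × 7.8 = 280.8 m
d_total = 423.6 m, t_total = 12 s
v_avg = d_total/t_total = 423.6/12 = 35.3 m/s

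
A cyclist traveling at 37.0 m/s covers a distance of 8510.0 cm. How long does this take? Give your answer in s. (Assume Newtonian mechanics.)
t = d/v (with unit conversion) = 2.3 s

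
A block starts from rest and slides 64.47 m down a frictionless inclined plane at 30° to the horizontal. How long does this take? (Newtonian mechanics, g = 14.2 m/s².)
a = g sin(θ) = 14.2 × sin(30°) = 7.1 m/s²
t = √(2d/a) = √(2 × 64.47 / 7.1) = 4.26 s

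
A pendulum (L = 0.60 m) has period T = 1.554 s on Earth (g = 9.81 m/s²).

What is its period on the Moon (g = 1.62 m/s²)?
T = 2π√(L/g), so T_moon/T_earth = √(g_earth/g_moon)
T_moon = 2π√(0.6/1.62) = 3.824 s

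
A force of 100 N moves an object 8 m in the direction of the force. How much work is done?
W = Fd = 100×8 = 800.0 J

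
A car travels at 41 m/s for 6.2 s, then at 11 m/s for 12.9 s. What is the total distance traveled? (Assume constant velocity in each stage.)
d₁ = v₁t₁ = 41 × 6.2 = 254.2 m
d₂ = v₂t₂ = 11 × 12.9 = 141.9 m
d_total = 254.2 + 141.9 = 396.1 m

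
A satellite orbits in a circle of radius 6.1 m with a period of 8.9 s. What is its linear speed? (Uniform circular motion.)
v = 2πr/T = 2π×6.1/8.9 = 4.31 m/s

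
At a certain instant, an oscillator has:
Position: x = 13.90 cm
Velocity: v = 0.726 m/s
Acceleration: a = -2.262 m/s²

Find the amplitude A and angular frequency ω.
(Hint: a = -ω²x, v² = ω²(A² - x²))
a = −ω²x → ω = √(|a|/x) = √(2.262/0.139) = 4.034 rad/s
v² = ω²(A² − x²) → A = √(x² + v²/ω²) = √(0.139² + 0.726²/4.034²) = 0.2274 m = 22.74 cm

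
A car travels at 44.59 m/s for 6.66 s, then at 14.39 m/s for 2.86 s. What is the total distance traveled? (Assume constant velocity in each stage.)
d₁ = v₁t₁ = 44.59 × 6.66 = 296.969 m
d₂ = v₂t₂ = 14.39 × 2.86 = 41.1554 m
d_total = 296.969 + 41.1554 = 338.12 m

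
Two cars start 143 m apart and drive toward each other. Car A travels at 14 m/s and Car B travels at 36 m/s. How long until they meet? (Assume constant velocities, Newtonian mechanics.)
Combined speed: v_combined = 14 + 36 = 50 m/s
Time to meet: t = d/50 = 143/50 = 2.86 s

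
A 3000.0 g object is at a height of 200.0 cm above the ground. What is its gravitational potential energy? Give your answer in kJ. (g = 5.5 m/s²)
PE = mgh = 3 kg × 5.5 m/s² × 2 m = 33 J = 0.033 kJ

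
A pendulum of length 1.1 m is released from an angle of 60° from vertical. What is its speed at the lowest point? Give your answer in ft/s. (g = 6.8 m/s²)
h = L(1 − cosθ) = 1.1×(1 − cos60°) = 0.55 m
v = √(2gh) = √(2×6.8×0.55) = 2.735 m/s = 8.973 ft/s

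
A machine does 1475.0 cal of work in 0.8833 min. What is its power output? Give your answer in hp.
P = W/t = 6171 J / 53 s = 116.4 W = 0.1562 hp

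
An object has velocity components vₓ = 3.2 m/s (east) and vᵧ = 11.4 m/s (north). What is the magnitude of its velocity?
|v| = √(vₓ² + vᵧ²) = √(3.2² + 11.4²) = √(140.2) = 11.84 m/s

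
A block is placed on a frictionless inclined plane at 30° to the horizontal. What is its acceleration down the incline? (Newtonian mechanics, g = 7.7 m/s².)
a = g sin(θ) = 7.7 × sin(30°) = 7.7 × 0.5 = 3.85 m/s²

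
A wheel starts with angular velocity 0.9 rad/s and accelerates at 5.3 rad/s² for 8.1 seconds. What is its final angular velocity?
ω = ω₀ + αt = 0.9 + 5.3 × 8.1 = 43.83 rad/s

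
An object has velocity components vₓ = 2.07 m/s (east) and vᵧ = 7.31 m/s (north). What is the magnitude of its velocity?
|v| = √(vₓ² + vᵧ²) = √(2.07² + 7.31²) = √(57.721) = 7.6 m/s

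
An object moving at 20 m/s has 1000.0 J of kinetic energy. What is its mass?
KE = ½mv² → m = 2KE/v² = 2×1000.0/20² = 5.0 kg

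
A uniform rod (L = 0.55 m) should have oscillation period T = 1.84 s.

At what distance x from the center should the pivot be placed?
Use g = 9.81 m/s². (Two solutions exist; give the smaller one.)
T = 2π√((L²/12 + x²)/(gx)). Let c = T²g/(4π²) = 0.8413.
x² − cx + L²/12 = 0 → x = (c − √(c² − L²/3))/2 = 0.03111 m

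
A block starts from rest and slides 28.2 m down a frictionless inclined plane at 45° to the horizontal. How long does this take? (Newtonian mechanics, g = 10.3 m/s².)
a = g sin(θ) = 10.3 × sin(45°) = 7.28 m/s²
t = √(2d/a) = √(2 × 28.2 / 7.28) = 2.78 s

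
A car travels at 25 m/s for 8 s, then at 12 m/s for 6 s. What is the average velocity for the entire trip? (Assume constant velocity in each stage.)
d₁ = v₁t₁ = 25 × 8 = 200 m
d₂ = v₂t₂ = 12 × 6 = 72 m
d_total = 272 m, t_total = 14 s
v_avg = d_total/t_total = 272/14 = 19.43 m/s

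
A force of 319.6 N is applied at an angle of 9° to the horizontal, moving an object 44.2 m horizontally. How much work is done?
W = Fd cosθ = 319.6×44.2×cos(9°) = 13952.0 J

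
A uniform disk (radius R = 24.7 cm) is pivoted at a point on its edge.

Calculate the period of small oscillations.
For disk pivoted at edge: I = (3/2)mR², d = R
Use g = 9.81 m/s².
I/m = (3/2)R² = 0.09151 m²; d = R = 0.247 m
T = 2π√((3/2)R²/(gR)) = 2π√(3R/(2g)) = 1.221 s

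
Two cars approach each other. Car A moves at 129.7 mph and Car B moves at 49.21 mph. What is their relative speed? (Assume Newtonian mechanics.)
v_rel = v_A + v_B = 129.7 + 49.21 = 178.9 mph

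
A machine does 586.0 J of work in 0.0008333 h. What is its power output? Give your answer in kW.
P = W/t = 586 J / 3 s = 195.3 W = 0.1953 kW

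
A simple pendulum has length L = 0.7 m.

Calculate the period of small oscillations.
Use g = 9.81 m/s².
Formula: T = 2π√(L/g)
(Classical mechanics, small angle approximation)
T = 2π√(L/g) = 2π√(0.7/9.81) = 1.678 s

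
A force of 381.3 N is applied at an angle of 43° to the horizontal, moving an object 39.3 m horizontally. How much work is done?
W = Fd cosθ = 381.3×39.3×cos(43°) = 10959.0 J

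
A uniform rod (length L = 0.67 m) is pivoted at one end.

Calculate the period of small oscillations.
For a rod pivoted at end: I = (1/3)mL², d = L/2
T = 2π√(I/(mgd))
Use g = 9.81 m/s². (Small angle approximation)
I/m = (1/3)L² = 0.1496 m²; d = L/2 = 0.335 m
T = 2π√(I/(mgd)) = 2π√(0.1496/(9.81×0.335)) = 1.341 s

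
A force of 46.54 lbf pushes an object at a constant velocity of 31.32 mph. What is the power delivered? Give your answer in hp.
P = Fv = 207 N × 14 m/s = 2899 W = 3.887 hp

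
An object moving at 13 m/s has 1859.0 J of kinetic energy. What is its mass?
KE = ½mv² → m = 2KE/v² = 2×1859.0/13² = 22.0 kg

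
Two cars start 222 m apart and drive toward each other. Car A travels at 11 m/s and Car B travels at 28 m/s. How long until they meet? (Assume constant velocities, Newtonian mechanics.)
Combined speed: v_combined = 11 + 28 = 39 m/s
Time to meet: t = d/39 = 222/39 = 5.69 s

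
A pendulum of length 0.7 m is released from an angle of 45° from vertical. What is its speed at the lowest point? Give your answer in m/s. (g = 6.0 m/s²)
h = L(1 − cosθ) = 0.7×(1 − cos45°) = 0.205 m
v = √(2gh) = √(2×6.0×0.205) = 1.569 m/s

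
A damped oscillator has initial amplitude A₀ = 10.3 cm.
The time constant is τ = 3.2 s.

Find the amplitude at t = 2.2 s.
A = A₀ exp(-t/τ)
A = A₀ exp(−t/τ) = 10.3×exp(−2.2/3.2) = 5.179 cm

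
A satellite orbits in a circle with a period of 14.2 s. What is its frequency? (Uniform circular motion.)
f = 1/T = 1/14.2 = 0.0704 Hz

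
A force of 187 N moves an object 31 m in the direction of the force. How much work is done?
W = Fd = 187×31 = 5797.0 J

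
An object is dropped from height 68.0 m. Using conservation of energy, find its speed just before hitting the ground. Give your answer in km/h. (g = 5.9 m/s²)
mgh = ½mv² → v = √(2gh) = √(2×5.9×68) = 28.33 m/s = 102.0 km/h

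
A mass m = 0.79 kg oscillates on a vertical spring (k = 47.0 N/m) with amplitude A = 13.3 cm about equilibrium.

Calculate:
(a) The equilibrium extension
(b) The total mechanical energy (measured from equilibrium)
x_eq = mg/k = 0.79×9.81/47.0 = 0.1649 m = 16.49 cm
E = ½kA² = ½×47.0×(0.133)² = 0.4157 J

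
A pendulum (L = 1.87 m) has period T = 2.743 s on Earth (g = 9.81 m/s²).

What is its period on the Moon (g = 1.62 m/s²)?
T = 2π√(L/g), so T_moon/T_earth = √(g_earth/g_moon)
T_moon = 2π√(1.87/1.62) = 6.751 s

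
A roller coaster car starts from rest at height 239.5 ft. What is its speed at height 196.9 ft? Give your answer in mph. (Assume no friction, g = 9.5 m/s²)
mgh₁ = ½mv₂² + mgh₂ → v₂ = √(2g(h₁−h₂)) = √(2×9.5×(73−60.02)) = 15.71 m/s = 35.14 mph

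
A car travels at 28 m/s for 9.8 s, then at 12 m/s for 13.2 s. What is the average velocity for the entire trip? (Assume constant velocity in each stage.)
d₁ = v₁t₁ = 28 × 9.8 = 274.4 m
d₂ = v₂t₂ = 12 × 13.2 = 158.4 m
d_total = 432.8 m, t_total = 23 s
v_avg = d_total/t_total = 432.8/23 = 18.82 m/s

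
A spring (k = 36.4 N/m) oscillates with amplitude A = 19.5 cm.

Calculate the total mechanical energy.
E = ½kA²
E = ½kA² = ½×36.4×(0.195)² = 0.6921 J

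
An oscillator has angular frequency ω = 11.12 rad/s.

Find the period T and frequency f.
T = 2π/ω = 2π/11.12 = 0.565 s; f = ω/2π = 1.77 Hz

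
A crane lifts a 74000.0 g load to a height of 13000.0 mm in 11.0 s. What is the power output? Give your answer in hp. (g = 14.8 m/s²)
W = mgh = 74×14.8×13 = 1.424e+04 J
P = W/t = 1.424e+04/11 = 1294 W = 1.736 hp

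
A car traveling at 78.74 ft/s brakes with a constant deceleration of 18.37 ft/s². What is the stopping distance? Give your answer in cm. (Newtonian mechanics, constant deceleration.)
d = v₀² / (2a) (with unit conversion) = 5144.0 cm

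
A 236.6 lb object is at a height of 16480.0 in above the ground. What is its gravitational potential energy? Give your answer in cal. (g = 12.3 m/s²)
PE = mgh = 107.3 kg × 12.3 m/s² × 418.6 m = 5.526e+05 J = 132100.0 cal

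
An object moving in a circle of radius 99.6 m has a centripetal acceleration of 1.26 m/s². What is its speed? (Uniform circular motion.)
v = √(a_c × r) = √(1.26 × 99.6) = 11.2 m/s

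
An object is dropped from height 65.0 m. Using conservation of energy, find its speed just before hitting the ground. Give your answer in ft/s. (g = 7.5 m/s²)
mgh = ½mv² → v = √(2gh) = √(2×7.5×65) = 31.22 m/s = 102.4 ft/s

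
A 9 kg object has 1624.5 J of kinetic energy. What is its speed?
KE = ½mv² → v = √(2KE/m) = √(2×1624.5/9) = 19.0 m/s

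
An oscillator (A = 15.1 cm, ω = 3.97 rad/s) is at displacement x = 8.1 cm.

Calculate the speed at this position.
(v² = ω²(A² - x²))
v = ω√(A² − x²) = 3.97×√(0.151² − 0.081²) = 0.5059 m/s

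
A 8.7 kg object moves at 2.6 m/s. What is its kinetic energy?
KE = ½mv² = ½×8.7×2.6² = 29.406 J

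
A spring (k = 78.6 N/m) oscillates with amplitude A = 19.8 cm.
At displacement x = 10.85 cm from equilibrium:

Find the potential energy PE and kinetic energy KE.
E_total = ½kA² = ½×78.6×(0.198)² = 1.541 J
PE = ½kx² = ½×78.6×(0.1085)² = 0.4626 J
KE = E_total − PE = 1.078 J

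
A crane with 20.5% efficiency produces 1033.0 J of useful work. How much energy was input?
W_in = W_out/η = 1033.0/0.205 = 5039.0 J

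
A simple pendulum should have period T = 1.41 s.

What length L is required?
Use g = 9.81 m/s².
T = 2π√(L/g) → L = g(T/2π)² = 9.81×(1.41/2π)² = 0.494 m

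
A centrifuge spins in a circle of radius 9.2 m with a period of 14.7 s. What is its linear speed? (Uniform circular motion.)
v = 2πr/T = 2π×9.2/14.7 = 3.93 m/s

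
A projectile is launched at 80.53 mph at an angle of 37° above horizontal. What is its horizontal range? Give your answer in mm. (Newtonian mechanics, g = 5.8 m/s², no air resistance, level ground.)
R = v₀² sin(2θ) / g (with unit conversion) = 214800.0 mm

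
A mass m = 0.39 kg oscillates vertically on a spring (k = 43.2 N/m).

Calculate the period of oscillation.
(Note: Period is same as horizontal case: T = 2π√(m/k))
T = 2π√(m/k) = 2π√(0.39/43.2) = 0.597 s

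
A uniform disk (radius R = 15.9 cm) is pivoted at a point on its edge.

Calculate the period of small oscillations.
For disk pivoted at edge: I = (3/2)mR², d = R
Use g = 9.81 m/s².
I/m = (3/2)R² = 0.03792 m²; d = R = 0.159 m
T = 2π√((3/2)R²/(gR)) = 2π√(3R/(2g)) = 0.9797 s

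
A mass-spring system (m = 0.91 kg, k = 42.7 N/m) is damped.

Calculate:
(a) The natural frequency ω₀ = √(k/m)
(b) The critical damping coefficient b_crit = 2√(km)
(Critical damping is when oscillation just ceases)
ω₀ = √(k/m) = √(42.7/0.91) = 6.85 rad/s
b_crit = 2√(km) = 2√(42.7×0.91) = 12.47 kg/s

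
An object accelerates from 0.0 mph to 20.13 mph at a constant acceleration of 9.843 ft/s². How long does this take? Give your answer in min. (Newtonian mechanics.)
t = (v - v₀)/a (with unit conversion) = 0.04999 min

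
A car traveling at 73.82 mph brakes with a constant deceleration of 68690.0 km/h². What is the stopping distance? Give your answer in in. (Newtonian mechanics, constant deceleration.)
d = v₀² / (2a) (with unit conversion) = 4045.0 in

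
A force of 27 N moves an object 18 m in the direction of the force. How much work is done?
W = Fd = 27×18 = 486.0 J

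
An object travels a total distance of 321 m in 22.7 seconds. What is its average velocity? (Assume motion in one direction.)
v_avg = Δd / Δt = 321 / 22.7 = 14.14 m/s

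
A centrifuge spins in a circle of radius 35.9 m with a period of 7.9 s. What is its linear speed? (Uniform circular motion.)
v = 2πr/T = 2π×35.9/7.9 = 28.55 m/s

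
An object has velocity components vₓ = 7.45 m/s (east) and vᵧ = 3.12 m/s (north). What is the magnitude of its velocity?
|v| = √(vₓ² + vᵧ²) = √(7.45² + 3.12²) = √(65.2369) = 8.08 m/s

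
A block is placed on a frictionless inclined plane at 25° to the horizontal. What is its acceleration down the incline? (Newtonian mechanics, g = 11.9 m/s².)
a = g sin(θ) = 11.9 × sin(25°) = 11.9 × 0.4226 = 5.03 m/s²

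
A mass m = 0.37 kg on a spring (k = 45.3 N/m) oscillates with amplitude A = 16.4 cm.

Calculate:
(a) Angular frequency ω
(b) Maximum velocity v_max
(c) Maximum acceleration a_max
ω = √(k/m) = √(45.3/0.37) = 11.06 rad/s
v_max = ωA = 11.06×0.164 = 1.815 m/s
a_max = ω²A = 11.06²×0.164 = 20.08 m/s²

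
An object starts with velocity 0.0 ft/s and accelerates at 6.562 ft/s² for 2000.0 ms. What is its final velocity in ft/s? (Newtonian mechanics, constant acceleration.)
v = v₀ + at (with unit conversion) = 13.12 ft/s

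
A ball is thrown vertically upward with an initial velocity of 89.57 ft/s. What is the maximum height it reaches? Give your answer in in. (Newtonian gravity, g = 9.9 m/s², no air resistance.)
h_max = v₀²/(2g) (with unit conversion) = 1482.0 in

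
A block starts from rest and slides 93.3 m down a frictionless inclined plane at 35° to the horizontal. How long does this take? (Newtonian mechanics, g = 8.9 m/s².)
a = g sin(θ) = 8.9 × sin(35°) = 5.1 m/s²
t = √(2d/a) = √(2 × 93.3 / 5.1) = 6.05 s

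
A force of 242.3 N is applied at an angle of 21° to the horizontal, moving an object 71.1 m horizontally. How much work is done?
W = Fd cosθ = 242.3×71.1×cos(21°) = 16083.0 J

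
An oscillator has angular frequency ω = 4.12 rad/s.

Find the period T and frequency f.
T = 2π/ω = 2π/4.12 = 1.525 s; f = ω/2π = 0.6557 Hz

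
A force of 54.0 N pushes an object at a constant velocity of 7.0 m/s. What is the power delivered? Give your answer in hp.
P = Fv = 54 N × 7 m/s = 378 W = 0.5069 hp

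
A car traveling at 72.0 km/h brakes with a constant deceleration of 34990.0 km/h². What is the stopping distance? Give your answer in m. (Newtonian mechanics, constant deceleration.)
d = v₀² / (2a) (with unit conversion) = 74.08 m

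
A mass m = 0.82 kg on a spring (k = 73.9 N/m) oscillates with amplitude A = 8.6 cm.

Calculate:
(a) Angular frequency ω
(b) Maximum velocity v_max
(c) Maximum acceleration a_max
ω = √(k/m) = √(73.9/0.82) = 9.493 rad/s
v_max = ωA = 9.493×0.086 = 0.8164 m/s
a_max = ω²A = 9.493²×0.086 = 7.75 m/s²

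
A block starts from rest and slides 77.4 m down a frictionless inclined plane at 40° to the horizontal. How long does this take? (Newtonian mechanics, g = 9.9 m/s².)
a = g sin(θ) = 9.9 × sin(40°) = 6.36 m/s²
t = √(2d/a) = √(2 × 77.4 / 6.36) = 4.93 s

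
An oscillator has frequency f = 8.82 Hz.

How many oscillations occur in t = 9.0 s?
n = f×t = 8.82×9.0 = 79.38 oscillations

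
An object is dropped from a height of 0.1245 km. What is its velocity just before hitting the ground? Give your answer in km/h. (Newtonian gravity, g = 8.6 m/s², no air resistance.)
v = √(2gh) (with unit conversion) = 166.6 km/h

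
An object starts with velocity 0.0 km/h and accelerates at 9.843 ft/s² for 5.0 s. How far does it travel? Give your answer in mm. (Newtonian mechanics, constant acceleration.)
d = v₀t + ½at² (with unit conversion) = 37500.0 mm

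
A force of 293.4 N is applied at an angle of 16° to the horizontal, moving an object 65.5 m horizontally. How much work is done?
W = Fd cosθ = 293.4×65.5×cos(16°) = 18473.0 J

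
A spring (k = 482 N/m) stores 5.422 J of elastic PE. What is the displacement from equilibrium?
PE = ½kx² → x = √(2PE/k) = √(2×5.422/482) = 0.15 m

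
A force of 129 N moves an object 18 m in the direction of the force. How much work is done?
W = Fd = 129×18 = 2322.0 J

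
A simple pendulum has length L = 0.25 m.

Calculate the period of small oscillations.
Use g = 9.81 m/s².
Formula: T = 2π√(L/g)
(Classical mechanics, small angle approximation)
T = 2π√(L/g) = 2π√(0.25/9.81) = 1.003 s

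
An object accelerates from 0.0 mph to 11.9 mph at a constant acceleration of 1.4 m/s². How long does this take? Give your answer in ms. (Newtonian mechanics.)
t = (v - v₀)/a (with unit conversion) = 3800.0 ms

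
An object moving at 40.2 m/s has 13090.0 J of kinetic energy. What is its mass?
KE = ½mv² → m = 2KE/v² = 2×13090.0/40.2² = 16.2 kg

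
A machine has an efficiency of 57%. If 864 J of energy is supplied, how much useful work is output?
W_out = η × W_in = 0.57 × 864 = 492.48 J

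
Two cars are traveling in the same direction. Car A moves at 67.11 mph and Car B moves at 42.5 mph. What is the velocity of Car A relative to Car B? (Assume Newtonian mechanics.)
v_rel = v_A - v_B = 67.11 - 42.5 = 24.61 mph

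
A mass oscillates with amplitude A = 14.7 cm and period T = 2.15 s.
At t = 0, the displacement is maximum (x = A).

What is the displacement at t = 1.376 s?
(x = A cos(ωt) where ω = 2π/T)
ω = 2π/T = 2π/2.15 = 2.922 rad/s
x = A cos(ωt) = 14.7×cos(2.922×1.376) = -9.37 cm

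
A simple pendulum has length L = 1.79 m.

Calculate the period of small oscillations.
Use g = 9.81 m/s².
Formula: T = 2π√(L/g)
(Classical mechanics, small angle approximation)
T = 2π√(L/g) = 2π√(1.79/9.81) = 2.684 s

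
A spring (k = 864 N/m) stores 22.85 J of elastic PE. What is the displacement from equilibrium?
PE = ½kx² → x = √(2PE/k) = √(2×22.85/864) = 0.23 m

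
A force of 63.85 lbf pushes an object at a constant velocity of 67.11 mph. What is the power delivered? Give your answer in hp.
P = Fv = 284 N × 30 m/s = 8521 W = 11.43 hp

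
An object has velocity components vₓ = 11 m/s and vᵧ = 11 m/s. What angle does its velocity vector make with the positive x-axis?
θ = arctan(vᵧ/vₓ) = arctan(11/11) = 45.0°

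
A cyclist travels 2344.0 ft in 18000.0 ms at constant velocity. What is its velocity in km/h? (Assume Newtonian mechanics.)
v = d/t (with unit conversion) = 142.9 km/h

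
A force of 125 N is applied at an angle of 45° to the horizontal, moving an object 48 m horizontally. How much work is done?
W = Fd cosθ = 125×48×cos(45°) = 4242.6 J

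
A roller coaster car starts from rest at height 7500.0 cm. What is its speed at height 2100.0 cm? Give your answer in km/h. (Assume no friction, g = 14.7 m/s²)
mgh₁ = ½mv₂² + mgh₂ → v₂ = √(2g(h₁−h₂)) = √(2×14.7×(75−21)) = 39.84 m/s = 143.4 km/h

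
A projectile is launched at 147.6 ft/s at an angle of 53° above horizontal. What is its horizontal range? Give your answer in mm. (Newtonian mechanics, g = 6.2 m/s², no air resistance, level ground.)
R = v₀² sin(2θ) / g (with unit conversion) = 313800.0 mm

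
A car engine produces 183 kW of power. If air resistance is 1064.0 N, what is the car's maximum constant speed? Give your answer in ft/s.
P = Fv → v = P/F = 183000 W / 1064 N = 172 m/s = 564.3 ft/s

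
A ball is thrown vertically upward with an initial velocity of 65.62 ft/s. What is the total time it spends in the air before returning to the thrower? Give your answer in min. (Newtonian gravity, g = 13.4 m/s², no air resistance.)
t_total = 2v₀/g (with unit conversion) = 0.04975 min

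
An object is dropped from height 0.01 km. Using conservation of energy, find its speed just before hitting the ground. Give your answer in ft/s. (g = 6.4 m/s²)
mgh = ½mv² → v = √(2gh) = √(2×6.4×10) = 11.31 m/s = 37.12 ft/s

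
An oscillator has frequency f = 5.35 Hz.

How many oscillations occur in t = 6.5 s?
n = f×t = 5.35×6.5 = 34.77 oscillations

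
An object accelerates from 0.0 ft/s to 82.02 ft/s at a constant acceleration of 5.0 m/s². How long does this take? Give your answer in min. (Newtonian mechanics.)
t = (v - v₀)/a (with unit conversion) = 0.08333 min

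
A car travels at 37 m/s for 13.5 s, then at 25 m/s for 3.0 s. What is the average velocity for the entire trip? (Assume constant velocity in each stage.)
d₁ = v₁t₁ = 37 × 13.5 = 499.5 m
d₂ = v₂t₂ = 25 × 3.0 = 75 m
d_total = 574.5 m, t_total = 16.5 s
v_avg = d_total/t_total = 574.5/16.5 = 34.82 m/s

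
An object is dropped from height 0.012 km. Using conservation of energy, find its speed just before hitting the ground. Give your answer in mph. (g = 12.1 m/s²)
mgh = ½mv² → v = √(2gh) = √(2×12.1×12) = 17.04 m/s = 38.12 mph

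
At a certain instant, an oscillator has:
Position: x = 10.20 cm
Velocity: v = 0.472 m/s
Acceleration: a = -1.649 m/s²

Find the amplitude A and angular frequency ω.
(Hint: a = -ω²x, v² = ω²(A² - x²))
a = −ω²x → ω = √(|a|/x) = √(1.649/0.102) = 4.021 rad/s
v² = ω²(A² − x²) → A = √(x² + v²/ω²) = √(0.102² + 0.472²/4.021²) = 0.1555 m = 15.55 cm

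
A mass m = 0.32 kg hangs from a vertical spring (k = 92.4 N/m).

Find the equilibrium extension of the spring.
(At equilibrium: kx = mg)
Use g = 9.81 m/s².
x_eq = mg/k = 0.32×9.81/92.4 = 0.03397 m = 3.397 cm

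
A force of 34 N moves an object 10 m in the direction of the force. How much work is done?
W = Fd = 34×10 = 340.0 J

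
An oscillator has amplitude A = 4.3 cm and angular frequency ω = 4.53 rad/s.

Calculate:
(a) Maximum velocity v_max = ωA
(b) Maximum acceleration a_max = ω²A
v_max = ωA = 4.53×0.043 = 0.1948 m/s
a_max = ω²A = 4.53²×0.043 = 0.8824 m/s²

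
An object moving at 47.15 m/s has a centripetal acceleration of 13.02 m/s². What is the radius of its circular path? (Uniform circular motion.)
r = v²/a_c = 47.15²/13.02 = 170.75 m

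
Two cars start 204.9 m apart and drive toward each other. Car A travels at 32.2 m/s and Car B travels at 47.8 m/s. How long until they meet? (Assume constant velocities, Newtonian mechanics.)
Combined speed: v_combined = 32.2 + 47.8 = 80 m/s
Time to meet: t = d/80 = 204.9/80 = 2.56 s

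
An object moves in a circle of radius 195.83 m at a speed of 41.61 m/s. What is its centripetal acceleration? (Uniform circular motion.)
a_c = v²/r = 41.61²/195.83 = 1731.39/195.83 = 8.84 m/s²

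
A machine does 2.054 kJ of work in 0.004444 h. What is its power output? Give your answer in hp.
P = W/t = 2054 J / 16 s = 128.4 W = 0.1722 hp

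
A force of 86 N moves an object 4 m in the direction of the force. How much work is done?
W = Fd = 86×4 = 344.0 J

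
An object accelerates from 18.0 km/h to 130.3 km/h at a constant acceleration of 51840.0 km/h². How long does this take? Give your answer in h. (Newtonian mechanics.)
t = (v - v₀)/a (with unit conversion) = 0.002166 h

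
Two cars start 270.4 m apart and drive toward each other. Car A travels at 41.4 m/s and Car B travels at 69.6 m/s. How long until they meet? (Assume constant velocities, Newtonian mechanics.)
Combined speed: v_combined = 41.4 + 69.6 = 111 m/s
Time to meet: t = d/111 = 270.4/111 = 2.44 s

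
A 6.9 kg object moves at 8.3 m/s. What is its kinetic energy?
KE = ½mv² = ½×6.9×8.3² = 237.6705 J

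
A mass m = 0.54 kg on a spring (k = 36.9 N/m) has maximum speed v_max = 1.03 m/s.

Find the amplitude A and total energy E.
½mv²_max = ½kA² → A = v_max√(m/k) = 1.03×√(0.54/36.9) = 0.1246 m = 12.46 cm
E = ½mv²_max = ½×0.54×1.03² = 0.2864 J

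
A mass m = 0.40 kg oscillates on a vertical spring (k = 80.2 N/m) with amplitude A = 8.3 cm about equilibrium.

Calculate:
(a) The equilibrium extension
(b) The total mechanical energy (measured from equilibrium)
x_eq = mg/k = 0.4×9.81/80.2 = 0.04893 m = 4.893 cm
E = ½kA² = ½×80.2×(0.083)² = 0.2762 J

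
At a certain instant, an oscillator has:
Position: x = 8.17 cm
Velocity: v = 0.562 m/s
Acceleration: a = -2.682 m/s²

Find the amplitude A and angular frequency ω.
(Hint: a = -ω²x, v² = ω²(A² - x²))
a = −ω²x → ω = √(|a|/x) = √(2.682/0.0817) = 5.73 rad/s
v² = ω²(A² − x²) → A = √(x² + v²/ω²) = √(0.0817² + 0.562²/5.73²) = 0.1277 m = 12.77 cm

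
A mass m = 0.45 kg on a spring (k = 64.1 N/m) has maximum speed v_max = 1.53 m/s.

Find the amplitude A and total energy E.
½mv²_max = ½kA² → A = v_max√(m/k) = 1.53×√(0.45/64.1) = 0.1282 m = 12.82 cm
E = ½mv²_max = ½×0.45×1.53² = 0.5267 J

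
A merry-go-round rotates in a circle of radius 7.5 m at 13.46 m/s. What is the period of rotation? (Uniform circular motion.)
T = 2πr/v = 2π×7.5/13.46 = 3.5 s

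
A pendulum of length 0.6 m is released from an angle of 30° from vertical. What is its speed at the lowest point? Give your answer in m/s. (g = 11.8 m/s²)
h = L(1 − cosθ) = 0.6×(1 − cos30°) = 0.08038 m
v = √(2gh) = √(2×11.8×0.08038) = 1.377 m/s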